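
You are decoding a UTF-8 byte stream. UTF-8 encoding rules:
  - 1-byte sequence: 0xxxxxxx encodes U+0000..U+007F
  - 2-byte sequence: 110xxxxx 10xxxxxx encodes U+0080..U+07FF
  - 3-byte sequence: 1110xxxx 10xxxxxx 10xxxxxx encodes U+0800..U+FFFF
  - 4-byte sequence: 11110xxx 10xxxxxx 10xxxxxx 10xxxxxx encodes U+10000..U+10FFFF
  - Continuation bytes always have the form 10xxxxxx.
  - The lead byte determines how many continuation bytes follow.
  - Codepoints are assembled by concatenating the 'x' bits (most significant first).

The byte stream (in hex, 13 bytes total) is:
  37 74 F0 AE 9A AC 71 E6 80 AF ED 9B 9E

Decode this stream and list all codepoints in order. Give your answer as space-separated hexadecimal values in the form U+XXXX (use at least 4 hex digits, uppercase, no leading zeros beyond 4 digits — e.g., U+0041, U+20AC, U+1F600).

Answer: U+0037 U+0074 U+2E6AC U+0071 U+602F U+D6DE

Derivation:
Byte[0]=37: 1-byte ASCII. cp=U+0037
Byte[1]=74: 1-byte ASCII. cp=U+0074
Byte[2]=F0: 4-byte lead, need 3 cont bytes. acc=0x0
Byte[3]=AE: continuation. acc=(acc<<6)|0x2E=0x2E
Byte[4]=9A: continuation. acc=(acc<<6)|0x1A=0xB9A
Byte[5]=AC: continuation. acc=(acc<<6)|0x2C=0x2E6AC
Completed: cp=U+2E6AC (starts at byte 2)
Byte[6]=71: 1-byte ASCII. cp=U+0071
Byte[7]=E6: 3-byte lead, need 2 cont bytes. acc=0x6
Byte[8]=80: continuation. acc=(acc<<6)|0x00=0x180
Byte[9]=AF: continuation. acc=(acc<<6)|0x2F=0x602F
Completed: cp=U+602F (starts at byte 7)
Byte[10]=ED: 3-byte lead, need 2 cont bytes. acc=0xD
Byte[11]=9B: continuation. acc=(acc<<6)|0x1B=0x35B
Byte[12]=9E: continuation. acc=(acc<<6)|0x1E=0xD6DE
Completed: cp=U+D6DE (starts at byte 10)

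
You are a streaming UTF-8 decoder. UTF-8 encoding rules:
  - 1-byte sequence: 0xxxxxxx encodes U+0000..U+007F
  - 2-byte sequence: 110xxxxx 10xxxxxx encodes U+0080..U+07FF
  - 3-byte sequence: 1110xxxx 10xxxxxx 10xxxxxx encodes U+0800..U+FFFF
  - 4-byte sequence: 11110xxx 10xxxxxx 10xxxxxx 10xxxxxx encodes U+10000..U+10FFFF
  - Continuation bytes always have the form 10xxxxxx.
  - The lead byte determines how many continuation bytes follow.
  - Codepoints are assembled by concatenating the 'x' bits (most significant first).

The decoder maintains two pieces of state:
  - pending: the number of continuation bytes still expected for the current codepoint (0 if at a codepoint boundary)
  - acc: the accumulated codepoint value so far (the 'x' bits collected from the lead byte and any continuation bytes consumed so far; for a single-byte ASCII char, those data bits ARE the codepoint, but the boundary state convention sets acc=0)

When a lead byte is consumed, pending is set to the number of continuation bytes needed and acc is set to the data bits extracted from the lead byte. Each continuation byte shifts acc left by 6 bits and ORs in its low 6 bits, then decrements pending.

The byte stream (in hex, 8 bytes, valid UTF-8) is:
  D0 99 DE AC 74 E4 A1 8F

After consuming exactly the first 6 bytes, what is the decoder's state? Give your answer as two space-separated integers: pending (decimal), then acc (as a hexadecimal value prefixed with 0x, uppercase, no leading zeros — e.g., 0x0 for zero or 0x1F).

Answer: 2 0x4

Derivation:
Byte[0]=D0: 2-byte lead. pending=1, acc=0x10
Byte[1]=99: continuation. acc=(acc<<6)|0x19=0x419, pending=0
Byte[2]=DE: 2-byte lead. pending=1, acc=0x1E
Byte[3]=AC: continuation. acc=(acc<<6)|0x2C=0x7AC, pending=0
Byte[4]=74: 1-byte. pending=0, acc=0x0
Byte[5]=E4: 3-byte lead. pending=2, acc=0x4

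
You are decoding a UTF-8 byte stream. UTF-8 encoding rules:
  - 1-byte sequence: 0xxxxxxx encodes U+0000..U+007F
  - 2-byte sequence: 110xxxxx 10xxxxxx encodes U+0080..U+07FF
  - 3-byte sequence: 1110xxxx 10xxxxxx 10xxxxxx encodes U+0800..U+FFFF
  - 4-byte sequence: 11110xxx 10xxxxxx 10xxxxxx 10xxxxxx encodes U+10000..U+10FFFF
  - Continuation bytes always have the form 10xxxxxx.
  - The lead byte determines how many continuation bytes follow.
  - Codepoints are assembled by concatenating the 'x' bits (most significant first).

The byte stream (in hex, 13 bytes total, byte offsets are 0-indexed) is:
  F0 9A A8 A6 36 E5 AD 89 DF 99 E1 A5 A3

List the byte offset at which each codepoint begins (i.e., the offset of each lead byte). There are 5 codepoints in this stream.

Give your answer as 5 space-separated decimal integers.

Byte[0]=F0: 4-byte lead, need 3 cont bytes. acc=0x0
Byte[1]=9A: continuation. acc=(acc<<6)|0x1A=0x1A
Byte[2]=A8: continuation. acc=(acc<<6)|0x28=0x6A8
Byte[3]=A6: continuation. acc=(acc<<6)|0x26=0x1AA26
Completed: cp=U+1AA26 (starts at byte 0)
Byte[4]=36: 1-byte ASCII. cp=U+0036
Byte[5]=E5: 3-byte lead, need 2 cont bytes. acc=0x5
Byte[6]=AD: continuation. acc=(acc<<6)|0x2D=0x16D
Byte[7]=89: continuation. acc=(acc<<6)|0x09=0x5B49
Completed: cp=U+5B49 (starts at byte 5)
Byte[8]=DF: 2-byte lead, need 1 cont bytes. acc=0x1F
Byte[9]=99: continuation. acc=(acc<<6)|0x19=0x7D9
Completed: cp=U+07D9 (starts at byte 8)
Byte[10]=E1: 3-byte lead, need 2 cont bytes. acc=0x1
Byte[11]=A5: continuation. acc=(acc<<6)|0x25=0x65
Byte[12]=A3: continuation. acc=(acc<<6)|0x23=0x1963
Completed: cp=U+1963 (starts at byte 10)

Answer: 0 4 5 8 10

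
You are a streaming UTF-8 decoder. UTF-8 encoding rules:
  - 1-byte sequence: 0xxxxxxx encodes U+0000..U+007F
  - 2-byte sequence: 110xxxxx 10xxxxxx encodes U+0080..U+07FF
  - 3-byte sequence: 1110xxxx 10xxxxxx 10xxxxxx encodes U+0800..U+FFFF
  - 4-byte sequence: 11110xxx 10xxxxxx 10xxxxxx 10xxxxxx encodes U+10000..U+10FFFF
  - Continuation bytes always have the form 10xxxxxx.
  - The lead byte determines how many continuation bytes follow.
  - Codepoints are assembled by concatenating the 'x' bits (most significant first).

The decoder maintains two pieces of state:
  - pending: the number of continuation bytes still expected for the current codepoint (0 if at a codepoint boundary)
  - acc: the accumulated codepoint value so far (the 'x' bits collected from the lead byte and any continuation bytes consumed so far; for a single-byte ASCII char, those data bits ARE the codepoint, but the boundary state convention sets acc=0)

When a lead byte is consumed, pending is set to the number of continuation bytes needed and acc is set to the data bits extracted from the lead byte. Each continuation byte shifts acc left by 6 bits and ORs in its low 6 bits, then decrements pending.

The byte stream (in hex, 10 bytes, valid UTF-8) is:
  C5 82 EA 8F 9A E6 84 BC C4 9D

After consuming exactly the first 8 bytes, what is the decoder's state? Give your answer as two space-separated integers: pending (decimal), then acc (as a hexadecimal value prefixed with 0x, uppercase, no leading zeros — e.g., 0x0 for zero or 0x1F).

Byte[0]=C5: 2-byte lead. pending=1, acc=0x5
Byte[1]=82: continuation. acc=(acc<<6)|0x02=0x142, pending=0
Byte[2]=EA: 3-byte lead. pending=2, acc=0xA
Byte[3]=8F: continuation. acc=(acc<<6)|0x0F=0x28F, pending=1
Byte[4]=9A: continuation. acc=(acc<<6)|0x1A=0xA3DA, pending=0
Byte[5]=E6: 3-byte lead. pending=2, acc=0x6
Byte[6]=84: continuation. acc=(acc<<6)|0x04=0x184, pending=1
Byte[7]=BC: continuation. acc=(acc<<6)|0x3C=0x613C, pending=0

Answer: 0 0x613C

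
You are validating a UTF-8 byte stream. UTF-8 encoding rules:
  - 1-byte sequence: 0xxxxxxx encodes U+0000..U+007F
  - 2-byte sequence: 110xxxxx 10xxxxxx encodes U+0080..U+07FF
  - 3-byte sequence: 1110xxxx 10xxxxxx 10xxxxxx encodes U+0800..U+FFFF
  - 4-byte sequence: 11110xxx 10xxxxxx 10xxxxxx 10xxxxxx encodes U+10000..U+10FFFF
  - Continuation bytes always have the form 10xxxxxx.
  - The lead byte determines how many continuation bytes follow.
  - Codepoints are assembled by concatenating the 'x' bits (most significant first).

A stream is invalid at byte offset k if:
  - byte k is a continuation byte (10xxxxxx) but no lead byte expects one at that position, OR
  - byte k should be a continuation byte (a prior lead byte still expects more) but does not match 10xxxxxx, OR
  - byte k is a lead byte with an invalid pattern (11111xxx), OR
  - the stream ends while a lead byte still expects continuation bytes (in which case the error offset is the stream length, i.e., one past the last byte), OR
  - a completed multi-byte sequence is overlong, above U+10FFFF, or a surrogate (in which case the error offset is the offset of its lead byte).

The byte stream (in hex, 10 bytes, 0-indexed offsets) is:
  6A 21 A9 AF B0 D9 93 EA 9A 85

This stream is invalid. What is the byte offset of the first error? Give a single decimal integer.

Byte[0]=6A: 1-byte ASCII. cp=U+006A
Byte[1]=21: 1-byte ASCII. cp=U+0021
Byte[2]=A9: INVALID lead byte (not 0xxx/110x/1110/11110)

Answer: 2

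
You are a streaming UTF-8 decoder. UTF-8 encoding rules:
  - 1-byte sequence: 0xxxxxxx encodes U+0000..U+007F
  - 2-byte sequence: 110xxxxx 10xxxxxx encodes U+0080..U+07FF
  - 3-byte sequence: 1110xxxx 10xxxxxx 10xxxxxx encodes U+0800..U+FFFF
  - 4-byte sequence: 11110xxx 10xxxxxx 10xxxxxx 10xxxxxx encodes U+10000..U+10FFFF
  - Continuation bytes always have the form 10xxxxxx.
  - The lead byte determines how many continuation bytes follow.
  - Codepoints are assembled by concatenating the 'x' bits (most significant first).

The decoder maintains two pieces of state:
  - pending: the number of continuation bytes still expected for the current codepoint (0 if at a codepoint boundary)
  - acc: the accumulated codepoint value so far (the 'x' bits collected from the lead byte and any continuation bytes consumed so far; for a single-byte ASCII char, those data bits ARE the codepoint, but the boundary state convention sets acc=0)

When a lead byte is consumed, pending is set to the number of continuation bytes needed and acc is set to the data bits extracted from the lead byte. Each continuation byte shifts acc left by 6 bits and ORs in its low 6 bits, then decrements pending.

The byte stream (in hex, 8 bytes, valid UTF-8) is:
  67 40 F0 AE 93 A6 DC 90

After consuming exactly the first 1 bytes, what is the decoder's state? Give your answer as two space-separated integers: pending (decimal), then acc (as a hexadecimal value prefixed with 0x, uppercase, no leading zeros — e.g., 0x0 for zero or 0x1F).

Byte[0]=67: 1-byte. pending=0, acc=0x0

Answer: 0 0x0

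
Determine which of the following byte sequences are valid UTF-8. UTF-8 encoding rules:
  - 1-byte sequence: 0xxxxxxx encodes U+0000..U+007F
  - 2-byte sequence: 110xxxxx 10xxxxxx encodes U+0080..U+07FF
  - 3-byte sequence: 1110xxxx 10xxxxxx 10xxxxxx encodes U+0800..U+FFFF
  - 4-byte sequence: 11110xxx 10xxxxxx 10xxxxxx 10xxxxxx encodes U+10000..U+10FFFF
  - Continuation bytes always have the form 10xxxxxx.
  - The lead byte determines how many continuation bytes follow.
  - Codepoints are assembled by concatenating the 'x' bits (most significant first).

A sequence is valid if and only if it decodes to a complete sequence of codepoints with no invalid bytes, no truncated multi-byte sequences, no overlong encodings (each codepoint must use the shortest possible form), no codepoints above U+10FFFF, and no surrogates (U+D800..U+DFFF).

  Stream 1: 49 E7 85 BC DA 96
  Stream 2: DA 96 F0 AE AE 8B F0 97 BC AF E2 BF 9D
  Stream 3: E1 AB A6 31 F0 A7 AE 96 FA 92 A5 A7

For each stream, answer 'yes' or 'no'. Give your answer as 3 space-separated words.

Answer: yes yes no

Derivation:
Stream 1: decodes cleanly. VALID
Stream 2: decodes cleanly. VALID
Stream 3: error at byte offset 8. INVALID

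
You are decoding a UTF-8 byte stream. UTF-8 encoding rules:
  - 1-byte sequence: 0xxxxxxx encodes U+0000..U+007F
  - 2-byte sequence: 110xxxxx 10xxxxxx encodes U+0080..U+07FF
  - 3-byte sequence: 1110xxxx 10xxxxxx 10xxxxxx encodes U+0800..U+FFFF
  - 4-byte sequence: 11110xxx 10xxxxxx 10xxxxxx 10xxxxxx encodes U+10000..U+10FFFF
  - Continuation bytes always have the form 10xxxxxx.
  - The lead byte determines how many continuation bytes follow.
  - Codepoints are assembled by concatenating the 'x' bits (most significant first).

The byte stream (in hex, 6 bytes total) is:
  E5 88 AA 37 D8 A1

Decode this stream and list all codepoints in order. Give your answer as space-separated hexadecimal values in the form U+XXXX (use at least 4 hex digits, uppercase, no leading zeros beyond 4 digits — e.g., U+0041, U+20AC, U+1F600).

Answer: U+522A U+0037 U+0621

Derivation:
Byte[0]=E5: 3-byte lead, need 2 cont bytes. acc=0x5
Byte[1]=88: continuation. acc=(acc<<6)|0x08=0x148
Byte[2]=AA: continuation. acc=(acc<<6)|0x2A=0x522A
Completed: cp=U+522A (starts at byte 0)
Byte[3]=37: 1-byte ASCII. cp=U+0037
Byte[4]=D8: 2-byte lead, need 1 cont bytes. acc=0x18
Byte[5]=A1: continuation. acc=(acc<<6)|0x21=0x621
Completed: cp=U+0621 (starts at byte 4)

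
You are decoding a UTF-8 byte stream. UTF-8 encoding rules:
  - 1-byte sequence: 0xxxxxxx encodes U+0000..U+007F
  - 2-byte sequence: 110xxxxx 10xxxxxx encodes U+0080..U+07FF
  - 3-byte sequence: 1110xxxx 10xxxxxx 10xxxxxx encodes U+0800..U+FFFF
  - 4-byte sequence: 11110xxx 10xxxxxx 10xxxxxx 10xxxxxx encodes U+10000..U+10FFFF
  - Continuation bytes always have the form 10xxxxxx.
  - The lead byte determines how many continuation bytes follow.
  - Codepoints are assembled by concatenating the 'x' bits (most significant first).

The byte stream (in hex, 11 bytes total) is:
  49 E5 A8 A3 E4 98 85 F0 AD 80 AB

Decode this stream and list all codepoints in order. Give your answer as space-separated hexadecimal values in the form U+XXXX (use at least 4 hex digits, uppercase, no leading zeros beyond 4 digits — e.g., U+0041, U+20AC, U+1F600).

Answer: U+0049 U+5A23 U+4605 U+2D02B

Derivation:
Byte[0]=49: 1-byte ASCII. cp=U+0049
Byte[1]=E5: 3-byte lead, need 2 cont bytes. acc=0x5
Byte[2]=A8: continuation. acc=(acc<<6)|0x28=0x168
Byte[3]=A3: continuation. acc=(acc<<6)|0x23=0x5A23
Completed: cp=U+5A23 (starts at byte 1)
Byte[4]=E4: 3-byte lead, need 2 cont bytes. acc=0x4
Byte[5]=98: continuation. acc=(acc<<6)|0x18=0x118
Byte[6]=85: continuation. acc=(acc<<6)|0x05=0x4605
Completed: cp=U+4605 (starts at byte 4)
Byte[7]=F0: 4-byte lead, need 3 cont bytes. acc=0x0
Byte[8]=AD: continuation. acc=(acc<<6)|0x2D=0x2D
Byte[9]=80: continuation. acc=(acc<<6)|0x00=0xB40
Byte[10]=AB: continuation. acc=(acc<<6)|0x2B=0x2D02B
Completed: cp=U+2D02B (starts at byte 7)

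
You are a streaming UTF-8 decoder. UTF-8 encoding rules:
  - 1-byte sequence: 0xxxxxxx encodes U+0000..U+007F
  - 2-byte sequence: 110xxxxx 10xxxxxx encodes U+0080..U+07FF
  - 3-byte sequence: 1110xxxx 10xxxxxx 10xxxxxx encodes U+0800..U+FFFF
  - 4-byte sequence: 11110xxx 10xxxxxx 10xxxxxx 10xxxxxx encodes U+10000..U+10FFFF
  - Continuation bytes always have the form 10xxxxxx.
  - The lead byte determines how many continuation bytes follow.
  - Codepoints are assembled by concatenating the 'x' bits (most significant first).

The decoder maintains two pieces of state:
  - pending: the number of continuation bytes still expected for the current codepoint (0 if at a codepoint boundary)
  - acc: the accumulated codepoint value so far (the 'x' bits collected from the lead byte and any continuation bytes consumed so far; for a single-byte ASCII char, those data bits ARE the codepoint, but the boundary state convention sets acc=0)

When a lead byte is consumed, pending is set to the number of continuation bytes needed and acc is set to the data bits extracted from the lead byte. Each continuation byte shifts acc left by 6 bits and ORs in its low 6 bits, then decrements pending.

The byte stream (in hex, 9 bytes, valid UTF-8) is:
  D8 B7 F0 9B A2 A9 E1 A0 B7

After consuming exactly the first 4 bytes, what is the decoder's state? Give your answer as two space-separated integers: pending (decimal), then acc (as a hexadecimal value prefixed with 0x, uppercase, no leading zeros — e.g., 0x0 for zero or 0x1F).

Byte[0]=D8: 2-byte lead. pending=1, acc=0x18
Byte[1]=B7: continuation. acc=(acc<<6)|0x37=0x637, pending=0
Byte[2]=F0: 4-byte lead. pending=3, acc=0x0
Byte[3]=9B: continuation. acc=(acc<<6)|0x1B=0x1B, pending=2

Answer: 2 0x1B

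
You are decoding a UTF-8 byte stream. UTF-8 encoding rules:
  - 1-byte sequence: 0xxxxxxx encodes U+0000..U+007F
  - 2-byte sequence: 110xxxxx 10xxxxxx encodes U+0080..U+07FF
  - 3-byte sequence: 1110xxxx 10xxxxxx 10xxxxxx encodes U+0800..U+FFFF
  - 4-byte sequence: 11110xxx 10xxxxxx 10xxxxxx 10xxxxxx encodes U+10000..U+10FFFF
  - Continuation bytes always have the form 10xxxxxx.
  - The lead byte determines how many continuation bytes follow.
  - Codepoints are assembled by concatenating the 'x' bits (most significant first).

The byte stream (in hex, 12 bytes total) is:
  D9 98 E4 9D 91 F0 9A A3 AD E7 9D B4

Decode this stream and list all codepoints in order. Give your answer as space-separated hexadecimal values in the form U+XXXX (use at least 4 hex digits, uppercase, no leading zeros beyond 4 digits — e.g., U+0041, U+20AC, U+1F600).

Byte[0]=D9: 2-byte lead, need 1 cont bytes. acc=0x19
Byte[1]=98: continuation. acc=(acc<<6)|0x18=0x658
Completed: cp=U+0658 (starts at byte 0)
Byte[2]=E4: 3-byte lead, need 2 cont bytes. acc=0x4
Byte[3]=9D: continuation. acc=(acc<<6)|0x1D=0x11D
Byte[4]=91: continuation. acc=(acc<<6)|0x11=0x4751
Completed: cp=U+4751 (starts at byte 2)
Byte[5]=F0: 4-byte lead, need 3 cont bytes. acc=0x0
Byte[6]=9A: continuation. acc=(acc<<6)|0x1A=0x1A
Byte[7]=A3: continuation. acc=(acc<<6)|0x23=0x6A3
Byte[8]=AD: continuation. acc=(acc<<6)|0x2D=0x1A8ED
Completed: cp=U+1A8ED (starts at byte 5)
Byte[9]=E7: 3-byte lead, need 2 cont bytes. acc=0x7
Byte[10]=9D: continuation. acc=(acc<<6)|0x1D=0x1DD
Byte[11]=B4: continuation. acc=(acc<<6)|0x34=0x7774
Completed: cp=U+7774 (starts at byte 9)

Answer: U+0658 U+4751 U+1A8ED U+7774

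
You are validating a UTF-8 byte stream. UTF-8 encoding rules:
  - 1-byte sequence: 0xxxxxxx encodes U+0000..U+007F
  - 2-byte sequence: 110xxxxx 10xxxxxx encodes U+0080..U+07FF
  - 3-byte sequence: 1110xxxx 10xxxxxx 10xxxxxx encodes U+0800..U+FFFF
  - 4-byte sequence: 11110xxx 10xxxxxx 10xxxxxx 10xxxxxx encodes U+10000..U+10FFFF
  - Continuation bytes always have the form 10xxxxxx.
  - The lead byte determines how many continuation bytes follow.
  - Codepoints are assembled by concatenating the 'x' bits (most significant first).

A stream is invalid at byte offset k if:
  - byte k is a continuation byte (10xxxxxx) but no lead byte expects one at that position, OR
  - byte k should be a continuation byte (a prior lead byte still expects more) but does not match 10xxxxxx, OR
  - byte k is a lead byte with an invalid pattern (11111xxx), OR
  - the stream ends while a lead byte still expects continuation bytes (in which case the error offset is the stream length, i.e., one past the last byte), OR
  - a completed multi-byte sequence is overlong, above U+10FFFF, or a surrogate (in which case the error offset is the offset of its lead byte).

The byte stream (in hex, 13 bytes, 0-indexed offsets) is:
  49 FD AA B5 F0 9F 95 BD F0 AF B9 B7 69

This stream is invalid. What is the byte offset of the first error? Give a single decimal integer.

Byte[0]=49: 1-byte ASCII. cp=U+0049
Byte[1]=FD: INVALID lead byte (not 0xxx/110x/1110/11110)

Answer: 1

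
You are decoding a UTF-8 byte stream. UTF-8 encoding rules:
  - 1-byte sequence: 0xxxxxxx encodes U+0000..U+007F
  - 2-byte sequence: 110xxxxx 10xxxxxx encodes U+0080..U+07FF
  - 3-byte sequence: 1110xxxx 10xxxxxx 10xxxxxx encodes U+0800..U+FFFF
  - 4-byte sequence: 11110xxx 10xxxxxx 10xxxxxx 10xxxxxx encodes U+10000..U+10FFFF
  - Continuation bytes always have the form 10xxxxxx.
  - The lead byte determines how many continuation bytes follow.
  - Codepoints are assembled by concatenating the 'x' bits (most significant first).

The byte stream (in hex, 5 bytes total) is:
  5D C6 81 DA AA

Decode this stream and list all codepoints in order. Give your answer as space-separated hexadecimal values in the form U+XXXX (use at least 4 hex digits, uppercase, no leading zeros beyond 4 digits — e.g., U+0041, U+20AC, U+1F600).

Byte[0]=5D: 1-byte ASCII. cp=U+005D
Byte[1]=C6: 2-byte lead, need 1 cont bytes. acc=0x6
Byte[2]=81: continuation. acc=(acc<<6)|0x01=0x181
Completed: cp=U+0181 (starts at byte 1)
Byte[3]=DA: 2-byte lead, need 1 cont bytes. acc=0x1A
Byte[4]=AA: continuation. acc=(acc<<6)|0x2A=0x6AA
Completed: cp=U+06AA (starts at byte 3)

Answer: U+005D U+0181 U+06AA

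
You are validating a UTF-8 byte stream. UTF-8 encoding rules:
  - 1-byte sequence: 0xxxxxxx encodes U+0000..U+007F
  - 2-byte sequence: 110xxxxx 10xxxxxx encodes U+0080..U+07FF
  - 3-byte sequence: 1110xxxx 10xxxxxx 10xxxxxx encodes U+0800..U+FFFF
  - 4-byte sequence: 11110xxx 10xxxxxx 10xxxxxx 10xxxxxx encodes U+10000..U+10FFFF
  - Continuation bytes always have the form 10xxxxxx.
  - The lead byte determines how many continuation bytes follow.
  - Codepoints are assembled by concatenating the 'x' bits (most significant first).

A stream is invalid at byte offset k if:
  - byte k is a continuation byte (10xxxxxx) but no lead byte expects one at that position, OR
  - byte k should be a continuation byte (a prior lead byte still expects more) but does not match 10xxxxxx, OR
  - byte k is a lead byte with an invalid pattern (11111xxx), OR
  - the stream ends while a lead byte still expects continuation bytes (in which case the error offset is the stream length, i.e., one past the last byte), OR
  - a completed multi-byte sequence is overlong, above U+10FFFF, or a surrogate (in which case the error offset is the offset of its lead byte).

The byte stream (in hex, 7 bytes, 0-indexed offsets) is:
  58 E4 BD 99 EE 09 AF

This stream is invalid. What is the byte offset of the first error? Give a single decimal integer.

Byte[0]=58: 1-byte ASCII. cp=U+0058
Byte[1]=E4: 3-byte lead, need 2 cont bytes. acc=0x4
Byte[2]=BD: continuation. acc=(acc<<6)|0x3D=0x13D
Byte[3]=99: continuation. acc=(acc<<6)|0x19=0x4F59
Completed: cp=U+4F59 (starts at byte 1)
Byte[4]=EE: 3-byte lead, need 2 cont bytes. acc=0xE
Byte[5]=09: expected 10xxxxxx continuation. INVALID

Answer: 5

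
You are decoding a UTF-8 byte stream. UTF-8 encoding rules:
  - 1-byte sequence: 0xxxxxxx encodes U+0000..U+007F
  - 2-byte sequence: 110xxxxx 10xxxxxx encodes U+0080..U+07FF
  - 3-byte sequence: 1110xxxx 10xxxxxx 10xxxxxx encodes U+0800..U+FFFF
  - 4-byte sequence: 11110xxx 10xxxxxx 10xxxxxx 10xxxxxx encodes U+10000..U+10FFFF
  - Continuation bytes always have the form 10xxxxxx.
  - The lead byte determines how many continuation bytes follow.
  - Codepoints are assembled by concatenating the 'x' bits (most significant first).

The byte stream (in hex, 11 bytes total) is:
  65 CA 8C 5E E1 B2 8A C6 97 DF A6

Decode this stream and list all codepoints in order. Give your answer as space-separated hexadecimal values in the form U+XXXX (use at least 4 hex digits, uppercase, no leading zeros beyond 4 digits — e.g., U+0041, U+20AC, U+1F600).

Answer: U+0065 U+028C U+005E U+1C8A U+0197 U+07E6

Derivation:
Byte[0]=65: 1-byte ASCII. cp=U+0065
Byte[1]=CA: 2-byte lead, need 1 cont bytes. acc=0xA
Byte[2]=8C: continuation. acc=(acc<<6)|0x0C=0x28C
Completed: cp=U+028C (starts at byte 1)
Byte[3]=5E: 1-byte ASCII. cp=U+005E
Byte[4]=E1: 3-byte lead, need 2 cont bytes. acc=0x1
Byte[5]=B2: continuation. acc=(acc<<6)|0x32=0x72
Byte[6]=8A: continuation. acc=(acc<<6)|0x0A=0x1C8A
Completed: cp=U+1C8A (starts at byte 4)
Byte[7]=C6: 2-byte lead, need 1 cont bytes. acc=0x6
Byte[8]=97: continuation. acc=(acc<<6)|0x17=0x197
Completed: cp=U+0197 (starts at byte 7)
Byte[9]=DF: 2-byte lead, need 1 cont bytes. acc=0x1F
Byte[10]=A6: continuation. acc=(acc<<6)|0x26=0x7E6
Completed: cp=U+07E6 (starts at byte 9)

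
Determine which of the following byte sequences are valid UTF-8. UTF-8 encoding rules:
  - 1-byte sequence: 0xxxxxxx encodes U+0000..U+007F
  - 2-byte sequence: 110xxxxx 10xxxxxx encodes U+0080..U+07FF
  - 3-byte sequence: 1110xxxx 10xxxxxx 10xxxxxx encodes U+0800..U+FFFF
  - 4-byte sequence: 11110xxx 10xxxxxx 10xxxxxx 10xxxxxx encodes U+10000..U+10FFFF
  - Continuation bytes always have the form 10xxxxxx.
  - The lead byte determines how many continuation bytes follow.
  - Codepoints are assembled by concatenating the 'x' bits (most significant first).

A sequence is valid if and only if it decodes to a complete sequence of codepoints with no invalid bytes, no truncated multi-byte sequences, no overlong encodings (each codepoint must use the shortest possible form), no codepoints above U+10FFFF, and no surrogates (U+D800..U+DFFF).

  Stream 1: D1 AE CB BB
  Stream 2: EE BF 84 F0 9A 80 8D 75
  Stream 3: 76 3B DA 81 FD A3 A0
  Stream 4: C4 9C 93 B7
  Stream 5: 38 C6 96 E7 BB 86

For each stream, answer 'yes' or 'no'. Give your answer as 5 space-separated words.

Answer: yes yes no no yes

Derivation:
Stream 1: decodes cleanly. VALID
Stream 2: decodes cleanly. VALID
Stream 3: error at byte offset 4. INVALID
Stream 4: error at byte offset 2. INVALID
Stream 5: decodes cleanly. VALID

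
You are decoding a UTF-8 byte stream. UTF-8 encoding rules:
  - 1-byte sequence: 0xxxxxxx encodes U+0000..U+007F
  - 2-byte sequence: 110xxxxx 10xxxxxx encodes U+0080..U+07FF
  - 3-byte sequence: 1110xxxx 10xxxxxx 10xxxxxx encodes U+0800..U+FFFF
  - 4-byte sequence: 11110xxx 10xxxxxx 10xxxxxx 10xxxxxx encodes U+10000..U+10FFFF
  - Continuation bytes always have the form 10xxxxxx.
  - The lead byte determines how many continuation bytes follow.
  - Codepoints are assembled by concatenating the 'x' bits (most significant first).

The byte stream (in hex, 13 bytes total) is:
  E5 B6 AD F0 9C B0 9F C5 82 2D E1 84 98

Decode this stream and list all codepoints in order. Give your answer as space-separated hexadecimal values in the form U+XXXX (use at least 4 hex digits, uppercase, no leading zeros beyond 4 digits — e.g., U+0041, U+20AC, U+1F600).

Answer: U+5DAD U+1CC1F U+0142 U+002D U+1118

Derivation:
Byte[0]=E5: 3-byte lead, need 2 cont bytes. acc=0x5
Byte[1]=B6: continuation. acc=(acc<<6)|0x36=0x176
Byte[2]=AD: continuation. acc=(acc<<6)|0x2D=0x5DAD
Completed: cp=U+5DAD (starts at byte 0)
Byte[3]=F0: 4-byte lead, need 3 cont bytes. acc=0x0
Byte[4]=9C: continuation. acc=(acc<<6)|0x1C=0x1C
Byte[5]=B0: continuation. acc=(acc<<6)|0x30=0x730
Byte[6]=9F: continuation. acc=(acc<<6)|0x1F=0x1CC1F
Completed: cp=U+1CC1F (starts at byte 3)
Byte[7]=C5: 2-byte lead, need 1 cont bytes. acc=0x5
Byte[8]=82: continuation. acc=(acc<<6)|0x02=0x142
Completed: cp=U+0142 (starts at byte 7)
Byte[9]=2D: 1-byte ASCII. cp=U+002D
Byte[10]=E1: 3-byte lead, need 2 cont bytes. acc=0x1
Byte[11]=84: continuation. acc=(acc<<6)|0x04=0x44
Byte[12]=98: continuation. acc=(acc<<6)|0x18=0x1118
Completed: cp=U+1118 (starts at byte 10)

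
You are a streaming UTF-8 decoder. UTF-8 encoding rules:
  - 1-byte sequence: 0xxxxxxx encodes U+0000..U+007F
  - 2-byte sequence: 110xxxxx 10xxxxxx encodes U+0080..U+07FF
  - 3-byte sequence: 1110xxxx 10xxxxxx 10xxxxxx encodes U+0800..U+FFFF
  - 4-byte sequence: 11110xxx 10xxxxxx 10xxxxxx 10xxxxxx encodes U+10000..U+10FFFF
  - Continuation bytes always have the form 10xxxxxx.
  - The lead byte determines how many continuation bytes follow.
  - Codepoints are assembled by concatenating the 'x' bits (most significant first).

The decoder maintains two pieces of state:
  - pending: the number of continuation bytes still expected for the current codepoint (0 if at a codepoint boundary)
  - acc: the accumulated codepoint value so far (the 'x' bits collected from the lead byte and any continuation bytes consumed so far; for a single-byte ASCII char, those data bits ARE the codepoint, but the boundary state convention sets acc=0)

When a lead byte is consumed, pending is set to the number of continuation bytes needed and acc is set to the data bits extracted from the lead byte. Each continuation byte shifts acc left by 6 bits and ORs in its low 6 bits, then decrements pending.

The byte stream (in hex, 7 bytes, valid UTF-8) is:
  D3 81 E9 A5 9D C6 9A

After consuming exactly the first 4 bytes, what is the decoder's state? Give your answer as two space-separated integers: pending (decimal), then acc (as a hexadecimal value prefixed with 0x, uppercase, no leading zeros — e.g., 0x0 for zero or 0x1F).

Byte[0]=D3: 2-byte lead. pending=1, acc=0x13
Byte[1]=81: continuation. acc=(acc<<6)|0x01=0x4C1, pending=0
Byte[2]=E9: 3-byte lead. pending=2, acc=0x9
Byte[3]=A5: continuation. acc=(acc<<6)|0x25=0x265, pending=1

Answer: 1 0x265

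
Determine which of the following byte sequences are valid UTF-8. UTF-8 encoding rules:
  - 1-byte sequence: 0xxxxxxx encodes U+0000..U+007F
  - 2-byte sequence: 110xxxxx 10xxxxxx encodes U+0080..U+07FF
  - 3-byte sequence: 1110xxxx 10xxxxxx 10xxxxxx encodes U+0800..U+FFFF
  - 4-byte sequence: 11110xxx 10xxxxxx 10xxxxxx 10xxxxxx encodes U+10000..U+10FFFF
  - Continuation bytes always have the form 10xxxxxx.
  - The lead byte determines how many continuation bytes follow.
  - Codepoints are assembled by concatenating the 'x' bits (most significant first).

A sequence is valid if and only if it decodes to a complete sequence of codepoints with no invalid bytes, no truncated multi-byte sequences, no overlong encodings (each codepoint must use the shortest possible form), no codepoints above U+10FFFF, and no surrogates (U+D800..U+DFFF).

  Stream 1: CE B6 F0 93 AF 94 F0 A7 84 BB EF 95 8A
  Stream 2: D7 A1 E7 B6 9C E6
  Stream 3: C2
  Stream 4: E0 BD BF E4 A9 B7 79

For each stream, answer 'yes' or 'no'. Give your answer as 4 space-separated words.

Answer: yes no no yes

Derivation:
Stream 1: decodes cleanly. VALID
Stream 2: error at byte offset 6. INVALID
Stream 3: error at byte offset 1. INVALID
Stream 4: decodes cleanly. VALID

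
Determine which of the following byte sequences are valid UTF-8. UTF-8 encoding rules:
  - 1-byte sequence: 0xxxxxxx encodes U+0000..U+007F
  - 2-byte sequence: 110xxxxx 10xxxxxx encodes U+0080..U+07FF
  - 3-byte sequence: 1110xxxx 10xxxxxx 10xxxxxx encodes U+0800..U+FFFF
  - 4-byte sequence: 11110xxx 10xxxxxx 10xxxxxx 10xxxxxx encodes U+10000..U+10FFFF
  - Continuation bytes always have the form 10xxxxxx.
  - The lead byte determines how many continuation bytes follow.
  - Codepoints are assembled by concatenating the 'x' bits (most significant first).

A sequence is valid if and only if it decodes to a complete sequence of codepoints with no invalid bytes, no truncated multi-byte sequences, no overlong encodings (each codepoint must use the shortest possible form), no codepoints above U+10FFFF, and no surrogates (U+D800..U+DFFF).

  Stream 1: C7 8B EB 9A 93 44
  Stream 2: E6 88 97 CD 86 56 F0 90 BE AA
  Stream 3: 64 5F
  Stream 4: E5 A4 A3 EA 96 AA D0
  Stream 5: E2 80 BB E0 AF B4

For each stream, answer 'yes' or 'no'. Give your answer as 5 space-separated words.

Answer: yes yes yes no yes

Derivation:
Stream 1: decodes cleanly. VALID
Stream 2: decodes cleanly. VALID
Stream 3: decodes cleanly. VALID
Stream 4: error at byte offset 7. INVALID
Stream 5: decodes cleanly. VALID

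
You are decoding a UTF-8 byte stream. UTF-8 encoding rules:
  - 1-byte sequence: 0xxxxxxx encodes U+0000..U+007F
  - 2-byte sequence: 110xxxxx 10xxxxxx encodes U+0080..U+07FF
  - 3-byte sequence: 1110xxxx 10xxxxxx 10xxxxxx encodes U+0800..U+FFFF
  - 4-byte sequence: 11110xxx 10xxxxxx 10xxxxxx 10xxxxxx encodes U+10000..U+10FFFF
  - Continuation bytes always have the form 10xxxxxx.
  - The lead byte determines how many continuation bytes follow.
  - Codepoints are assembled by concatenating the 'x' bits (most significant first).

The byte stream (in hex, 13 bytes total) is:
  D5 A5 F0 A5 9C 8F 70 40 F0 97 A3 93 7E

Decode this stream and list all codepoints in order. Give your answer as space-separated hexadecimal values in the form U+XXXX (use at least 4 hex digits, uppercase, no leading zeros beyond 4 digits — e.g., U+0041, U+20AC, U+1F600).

Answer: U+0565 U+2570F U+0070 U+0040 U+178D3 U+007E

Derivation:
Byte[0]=D5: 2-byte lead, need 1 cont bytes. acc=0x15
Byte[1]=A5: continuation. acc=(acc<<6)|0x25=0x565
Completed: cp=U+0565 (starts at byte 0)
Byte[2]=F0: 4-byte lead, need 3 cont bytes. acc=0x0
Byte[3]=A5: continuation. acc=(acc<<6)|0x25=0x25
Byte[4]=9C: continuation. acc=(acc<<6)|0x1C=0x95C
Byte[5]=8F: continuation. acc=(acc<<6)|0x0F=0x2570F
Completed: cp=U+2570F (starts at byte 2)
Byte[6]=70: 1-byte ASCII. cp=U+0070
Byte[7]=40: 1-byte ASCII. cp=U+0040
Byte[8]=F0: 4-byte lead, need 3 cont bytes. acc=0x0
Byte[9]=97: continuation. acc=(acc<<6)|0x17=0x17
Byte[10]=A3: continuation. acc=(acc<<6)|0x23=0x5E3
Byte[11]=93: continuation. acc=(acc<<6)|0x13=0x178D3
Completed: cp=U+178D3 (starts at byte 8)
Byte[12]=7E: 1-byte ASCII. cp=U+007E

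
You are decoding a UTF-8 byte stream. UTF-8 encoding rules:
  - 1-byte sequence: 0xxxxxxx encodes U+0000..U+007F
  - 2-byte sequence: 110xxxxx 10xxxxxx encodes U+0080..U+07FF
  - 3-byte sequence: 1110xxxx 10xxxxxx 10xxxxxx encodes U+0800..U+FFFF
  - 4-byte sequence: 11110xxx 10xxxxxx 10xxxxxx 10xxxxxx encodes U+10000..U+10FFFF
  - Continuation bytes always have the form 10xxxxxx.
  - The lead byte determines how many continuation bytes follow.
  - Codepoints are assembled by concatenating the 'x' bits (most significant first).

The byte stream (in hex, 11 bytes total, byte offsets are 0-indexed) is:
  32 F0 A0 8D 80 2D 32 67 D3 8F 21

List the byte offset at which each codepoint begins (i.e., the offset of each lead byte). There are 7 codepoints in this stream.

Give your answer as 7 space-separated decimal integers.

Answer: 0 1 5 6 7 8 10

Derivation:
Byte[0]=32: 1-byte ASCII. cp=U+0032
Byte[1]=F0: 4-byte lead, need 3 cont bytes. acc=0x0
Byte[2]=A0: continuation. acc=(acc<<6)|0x20=0x20
Byte[3]=8D: continuation. acc=(acc<<6)|0x0D=0x80D
Byte[4]=80: continuation. acc=(acc<<6)|0x00=0x20340
Completed: cp=U+20340 (starts at byte 1)
Byte[5]=2D: 1-byte ASCII. cp=U+002D
Byte[6]=32: 1-byte ASCII. cp=U+0032
Byte[7]=67: 1-byte ASCII. cp=U+0067
Byte[8]=D3: 2-byte lead, need 1 cont bytes. acc=0x13
Byte[9]=8F: continuation. acc=(acc<<6)|0x0F=0x4CF
Completed: cp=U+04CF (starts at byte 8)
Byte[10]=21: 1-byte ASCII. cp=U+0021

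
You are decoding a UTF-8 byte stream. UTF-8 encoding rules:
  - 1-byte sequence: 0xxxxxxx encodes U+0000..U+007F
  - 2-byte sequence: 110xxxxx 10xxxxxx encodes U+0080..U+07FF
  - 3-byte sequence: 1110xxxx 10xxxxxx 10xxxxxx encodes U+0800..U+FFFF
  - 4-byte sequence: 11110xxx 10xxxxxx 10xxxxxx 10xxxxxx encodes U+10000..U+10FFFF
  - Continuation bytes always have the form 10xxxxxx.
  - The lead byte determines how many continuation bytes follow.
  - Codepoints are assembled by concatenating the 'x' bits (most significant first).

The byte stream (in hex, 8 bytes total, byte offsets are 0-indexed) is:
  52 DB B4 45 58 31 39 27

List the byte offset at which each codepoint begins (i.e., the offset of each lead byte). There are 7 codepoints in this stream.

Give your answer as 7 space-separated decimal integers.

Answer: 0 1 3 4 5 6 7

Derivation:
Byte[0]=52: 1-byte ASCII. cp=U+0052
Byte[1]=DB: 2-byte lead, need 1 cont bytes. acc=0x1B
Byte[2]=B4: continuation. acc=(acc<<6)|0x34=0x6F4
Completed: cp=U+06F4 (starts at byte 1)
Byte[3]=45: 1-byte ASCII. cp=U+0045
Byte[4]=58: 1-byte ASCII. cp=U+0058
Byte[5]=31: 1-byte ASCII. cp=U+0031
Byte[6]=39: 1-byte ASCII. cp=U+0039
Byte[7]=27: 1-byte ASCII. cp=U+0027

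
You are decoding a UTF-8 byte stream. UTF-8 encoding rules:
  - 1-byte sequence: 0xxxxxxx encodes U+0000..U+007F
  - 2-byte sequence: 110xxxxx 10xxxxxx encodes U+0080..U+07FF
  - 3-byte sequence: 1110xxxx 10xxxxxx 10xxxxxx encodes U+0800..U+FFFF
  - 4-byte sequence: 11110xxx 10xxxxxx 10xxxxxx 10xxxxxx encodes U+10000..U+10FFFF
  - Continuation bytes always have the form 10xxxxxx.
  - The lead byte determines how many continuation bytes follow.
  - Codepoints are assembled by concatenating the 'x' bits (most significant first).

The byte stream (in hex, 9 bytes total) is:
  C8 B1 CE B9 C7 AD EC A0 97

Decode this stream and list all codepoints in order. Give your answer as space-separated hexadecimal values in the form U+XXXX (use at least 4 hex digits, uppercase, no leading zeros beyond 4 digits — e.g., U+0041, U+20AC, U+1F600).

Answer: U+0231 U+03B9 U+01ED U+C817

Derivation:
Byte[0]=C8: 2-byte lead, need 1 cont bytes. acc=0x8
Byte[1]=B1: continuation. acc=(acc<<6)|0x31=0x231
Completed: cp=U+0231 (starts at byte 0)
Byte[2]=CE: 2-byte lead, need 1 cont bytes. acc=0xE
Byte[3]=B9: continuation. acc=(acc<<6)|0x39=0x3B9
Completed: cp=U+03B9 (starts at byte 2)
Byte[4]=C7: 2-byte lead, need 1 cont bytes. acc=0x7
Byte[5]=AD: continuation. acc=(acc<<6)|0x2D=0x1ED
Completed: cp=U+01ED (starts at byte 4)
Byte[6]=EC: 3-byte lead, need 2 cont bytes. acc=0xC
Byte[7]=A0: continuation. acc=(acc<<6)|0x20=0x320
Byte[8]=97: continuation. acc=(acc<<6)|0x17=0xC817
Completed: cp=U+C817 (starts at byte 6)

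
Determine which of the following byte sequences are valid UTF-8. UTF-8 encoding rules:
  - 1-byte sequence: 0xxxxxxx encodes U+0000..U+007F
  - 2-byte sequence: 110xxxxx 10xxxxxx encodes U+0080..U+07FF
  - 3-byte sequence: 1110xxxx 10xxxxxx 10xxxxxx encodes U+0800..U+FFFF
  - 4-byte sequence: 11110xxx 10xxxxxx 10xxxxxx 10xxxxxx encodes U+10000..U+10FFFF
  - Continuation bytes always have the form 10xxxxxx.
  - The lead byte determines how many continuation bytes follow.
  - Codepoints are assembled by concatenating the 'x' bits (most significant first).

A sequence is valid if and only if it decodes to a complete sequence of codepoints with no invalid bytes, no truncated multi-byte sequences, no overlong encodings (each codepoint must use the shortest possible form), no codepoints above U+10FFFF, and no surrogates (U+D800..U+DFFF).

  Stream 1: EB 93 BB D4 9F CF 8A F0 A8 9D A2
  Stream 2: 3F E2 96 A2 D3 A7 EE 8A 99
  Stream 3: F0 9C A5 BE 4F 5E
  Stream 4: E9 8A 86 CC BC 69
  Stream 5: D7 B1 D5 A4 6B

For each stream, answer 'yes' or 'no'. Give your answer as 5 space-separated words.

Answer: yes yes yes yes yes

Derivation:
Stream 1: decodes cleanly. VALID
Stream 2: decodes cleanly. VALID
Stream 3: decodes cleanly. VALID
Stream 4: decodes cleanly. VALID
Stream 5: decodes cleanly. VALID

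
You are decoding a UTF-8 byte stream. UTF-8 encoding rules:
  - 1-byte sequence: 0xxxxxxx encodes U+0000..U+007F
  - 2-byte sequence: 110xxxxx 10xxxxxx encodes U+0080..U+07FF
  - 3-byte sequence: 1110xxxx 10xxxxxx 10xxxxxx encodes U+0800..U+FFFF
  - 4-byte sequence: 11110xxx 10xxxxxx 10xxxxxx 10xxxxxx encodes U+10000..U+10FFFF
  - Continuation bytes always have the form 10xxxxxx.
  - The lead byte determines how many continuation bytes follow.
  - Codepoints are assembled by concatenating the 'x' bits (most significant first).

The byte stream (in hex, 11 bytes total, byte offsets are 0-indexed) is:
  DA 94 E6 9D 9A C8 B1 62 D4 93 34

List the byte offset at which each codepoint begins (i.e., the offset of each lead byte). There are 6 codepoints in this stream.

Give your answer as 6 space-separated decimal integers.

Byte[0]=DA: 2-byte lead, need 1 cont bytes. acc=0x1A
Byte[1]=94: continuation. acc=(acc<<6)|0x14=0x694
Completed: cp=U+0694 (starts at byte 0)
Byte[2]=E6: 3-byte lead, need 2 cont bytes. acc=0x6
Byte[3]=9D: continuation. acc=(acc<<6)|0x1D=0x19D
Byte[4]=9A: continuation. acc=(acc<<6)|0x1A=0x675A
Completed: cp=U+675A (starts at byte 2)
Byte[5]=C8: 2-byte lead, need 1 cont bytes. acc=0x8
Byte[6]=B1: continuation. acc=(acc<<6)|0x31=0x231
Completed: cp=U+0231 (starts at byte 5)
Byte[7]=62: 1-byte ASCII. cp=U+0062
Byte[8]=D4: 2-byte lead, need 1 cont bytes. acc=0x14
Byte[9]=93: continuation. acc=(acc<<6)|0x13=0x513
Completed: cp=U+0513 (starts at byte 8)
Byte[10]=34: 1-byte ASCII. cp=U+0034

Answer: 0 2 5 7 8 10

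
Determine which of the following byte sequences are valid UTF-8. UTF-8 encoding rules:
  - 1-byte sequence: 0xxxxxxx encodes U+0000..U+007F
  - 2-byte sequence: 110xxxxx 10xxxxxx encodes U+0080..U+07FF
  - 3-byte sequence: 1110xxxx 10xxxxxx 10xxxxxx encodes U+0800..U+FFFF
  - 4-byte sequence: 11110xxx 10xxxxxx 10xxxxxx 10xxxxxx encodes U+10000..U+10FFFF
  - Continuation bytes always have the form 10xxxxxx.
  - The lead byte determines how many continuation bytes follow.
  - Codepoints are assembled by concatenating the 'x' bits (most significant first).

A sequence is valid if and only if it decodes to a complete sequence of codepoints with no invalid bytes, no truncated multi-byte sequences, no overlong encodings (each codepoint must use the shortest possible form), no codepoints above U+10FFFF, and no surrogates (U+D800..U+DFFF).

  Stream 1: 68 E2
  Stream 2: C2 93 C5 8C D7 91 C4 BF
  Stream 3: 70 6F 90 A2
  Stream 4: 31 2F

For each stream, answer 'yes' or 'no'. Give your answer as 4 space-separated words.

Stream 1: error at byte offset 2. INVALID
Stream 2: decodes cleanly. VALID
Stream 3: error at byte offset 2. INVALID
Stream 4: decodes cleanly. VALID

Answer: no yes no yes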